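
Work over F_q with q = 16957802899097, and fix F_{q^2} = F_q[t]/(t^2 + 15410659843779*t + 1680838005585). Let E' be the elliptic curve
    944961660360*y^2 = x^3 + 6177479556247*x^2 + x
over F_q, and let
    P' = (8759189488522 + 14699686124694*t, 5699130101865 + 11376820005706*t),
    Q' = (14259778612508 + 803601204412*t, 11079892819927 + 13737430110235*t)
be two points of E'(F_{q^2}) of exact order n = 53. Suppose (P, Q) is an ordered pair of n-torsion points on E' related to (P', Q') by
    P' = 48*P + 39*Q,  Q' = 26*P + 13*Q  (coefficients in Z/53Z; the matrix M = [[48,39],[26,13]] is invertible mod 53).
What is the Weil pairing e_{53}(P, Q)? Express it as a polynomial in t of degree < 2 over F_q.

e_{53}(aP+bQ,cP+dQ) = e_{53}(P,Q)^(ad-bc); with (a,b,c,d)=(48,39,26,13) this gives the det-53 law.
Inverting 34 mod 53: 39. Thus e_{53}(P,Q) = e(P',Q')^{39}.
(x,y)|->(3724585262349x+5642944107080,3724585262349y) sends E' to y^2=x^3+12507499466161*x+4160639506491.
6-bit Miller (110101) on E'/F_{16957802899097} with a'=12507499466161, b'=4160639506491: accumulate tangent/chord ratios at Q'+S and P'+S'.
e_{53}(P',Q') = 4890247307702 + 4222230674117*t.
(4890247307702 + 4222230674117*t)^{39} mod (16957802899097,f) = 13348190188399 + 13225458258015*t.

13348190188399 + 13225458258015*t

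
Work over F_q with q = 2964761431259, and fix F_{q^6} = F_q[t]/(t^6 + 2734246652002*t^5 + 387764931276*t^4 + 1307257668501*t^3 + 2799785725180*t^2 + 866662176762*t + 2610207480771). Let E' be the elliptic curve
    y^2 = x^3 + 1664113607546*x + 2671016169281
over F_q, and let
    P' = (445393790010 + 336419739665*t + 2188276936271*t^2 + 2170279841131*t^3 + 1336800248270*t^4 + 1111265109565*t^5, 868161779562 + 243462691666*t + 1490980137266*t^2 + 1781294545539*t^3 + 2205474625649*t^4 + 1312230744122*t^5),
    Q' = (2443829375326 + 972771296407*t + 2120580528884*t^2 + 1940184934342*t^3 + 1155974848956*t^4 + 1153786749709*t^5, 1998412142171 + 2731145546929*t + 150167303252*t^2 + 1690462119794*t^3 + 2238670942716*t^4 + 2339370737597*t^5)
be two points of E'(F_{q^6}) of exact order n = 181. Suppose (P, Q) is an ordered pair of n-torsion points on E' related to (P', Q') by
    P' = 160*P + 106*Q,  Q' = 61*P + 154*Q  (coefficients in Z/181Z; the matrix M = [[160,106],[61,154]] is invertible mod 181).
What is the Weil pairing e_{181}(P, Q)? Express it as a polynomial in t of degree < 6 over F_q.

186136275433 + 498351169189*t + 971264495165*t^2 + 1615139798104*t^3 + 1585435694906*t^4 + 1310062819849*t^5

The 181-Weil pairing on E[181] over F_{2964761431259} is alternating-bilinear: e_{181}(P',Q') = e_{181}(P,Q)^det(M).
Inverting 74 mod 181: 159. Thus e_{181}(P,Q) = e(P',Q')^{159}.
Miller loop for e_{181} over F_{2964761431259^6}: bits of 181 = 10110101; 7 double steps + 4 add steps, l/v at each.
Result: e(P',Q') = 317295348403 + 361902244403*t + 40106048102*t^2 + 571846145116*t^3 + 602009870165*t^4 + 1856683259791*t^5.
e_{181}(P,Q) = (317295348403 + 361902244403*t + 40106048102*t^2 + 571846145116*t^3 + 602009870165*t^4 + 1856683259791*t^5)^{159} = 186136275433 + 498351169189*t + 971264495165*t^2 + 1615139798104*t^3 + 1585435694906*t^4 + 1310062819849*t^5.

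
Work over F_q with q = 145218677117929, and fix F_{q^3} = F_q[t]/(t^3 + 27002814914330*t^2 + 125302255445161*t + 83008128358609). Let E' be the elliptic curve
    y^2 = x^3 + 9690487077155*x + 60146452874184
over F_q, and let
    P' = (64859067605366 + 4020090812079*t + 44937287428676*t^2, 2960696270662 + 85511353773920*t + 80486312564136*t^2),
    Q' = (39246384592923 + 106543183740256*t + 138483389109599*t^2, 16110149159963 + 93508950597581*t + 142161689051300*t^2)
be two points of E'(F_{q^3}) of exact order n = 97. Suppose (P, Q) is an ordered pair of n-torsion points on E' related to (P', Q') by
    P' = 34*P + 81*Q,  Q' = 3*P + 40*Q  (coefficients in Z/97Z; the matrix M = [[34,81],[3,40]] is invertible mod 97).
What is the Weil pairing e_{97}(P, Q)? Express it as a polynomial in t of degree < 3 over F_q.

47360034637703 + 109289567344889*t + 88758800209449*t^2

e_{97} is bilinear + alternating on E[97], so e_{97}(34*P + 81*Q, 3*P + 40*Q) = e_{97}(P,Q)^(34*40-81*3).
det(M) mod 97 = 50; its inverse in (Z/97)^* is 33 (check: 50*33 mod 97 = 1).
Double-and-add over 1100001: 7-1 doublings, 3-1 additions; each step l_{T,T}/v_{2T} or l_{T,P'}/v at Q'+S for random S.
Miller gives e_{97}(P',Q') = 24076747434856 + 18626836627576*t + 99763308511880*t^2 in F_{145218677117929^3}.
(24076747434856 + 18626836627576*t + 99763308511880*t^2)^{33} mod (145218677117929,f) = 47360034637703 + 109289567344889*t + 88758800209449*t^2.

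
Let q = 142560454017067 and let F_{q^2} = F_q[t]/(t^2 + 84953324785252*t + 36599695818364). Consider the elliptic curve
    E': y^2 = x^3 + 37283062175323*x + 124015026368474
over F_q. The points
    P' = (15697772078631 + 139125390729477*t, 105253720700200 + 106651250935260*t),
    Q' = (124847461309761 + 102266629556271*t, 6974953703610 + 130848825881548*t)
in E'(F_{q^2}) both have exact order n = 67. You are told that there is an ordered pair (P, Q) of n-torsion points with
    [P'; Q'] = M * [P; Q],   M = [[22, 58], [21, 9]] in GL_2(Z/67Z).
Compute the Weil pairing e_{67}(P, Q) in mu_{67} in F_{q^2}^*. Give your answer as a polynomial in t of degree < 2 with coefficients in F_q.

88429271682533 + 83457126065023*t

Alternating bilinearity on E[67] (values in mu_{67} in F_{142560454017067^2}) gives e(P',Q') = e(P,Q)^det(M).
So e_{67}(P,Q) = e_{67}(P',Q')^{58}, since 52*58 = 1 mod 67.
Build f_{67,P'} and f_{67,Q'} via the 7-bit ladder of 67=1000011_2; evaluate at shifted divisors; quotient in F_{142560454017067^2}.
e_{67}(P',Q') = 124746007988055 + 31406249254793*t.
Hence e(P,Q) = 88429271682533 + 83457126065023*t in F_{142560454017067^2}^*.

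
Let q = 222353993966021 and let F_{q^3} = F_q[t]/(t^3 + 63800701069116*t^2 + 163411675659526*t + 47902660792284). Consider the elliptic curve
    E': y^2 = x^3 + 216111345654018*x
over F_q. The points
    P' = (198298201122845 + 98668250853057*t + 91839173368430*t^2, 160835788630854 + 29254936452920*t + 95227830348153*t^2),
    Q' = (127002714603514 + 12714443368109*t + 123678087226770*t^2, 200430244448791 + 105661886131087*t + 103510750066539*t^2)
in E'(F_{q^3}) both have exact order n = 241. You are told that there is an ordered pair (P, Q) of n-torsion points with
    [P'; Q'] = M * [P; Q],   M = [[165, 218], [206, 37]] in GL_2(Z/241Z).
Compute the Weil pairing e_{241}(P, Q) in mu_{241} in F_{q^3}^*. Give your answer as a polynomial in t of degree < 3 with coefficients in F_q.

199720830126804 + 92512006402073*t + 43178804329546*t^2

The 241-Weil pairing on E[241] over F_{222353993966021} is alternating-bilinear: e_{241}(P',Q') = e_{241}(P,Q)^det(M).
165*37 - 218*206 = -38803; reduced mod 241: det = 239, inverse 120.
Double-and-add over 11110001: 8-1 doublings, 5-1 additions; each step l_{T,T}/v_{2T} or l_{T,P'}/v at Q'+S for random S.
So e_{241}(P',Q') = 95239638265918 + 209990509604377*t + 216128714982078*t^2.
Hence e(P,Q) = 199720830126804 + 92512006402073*t + 43178804329546*t^2 in F_{222353993966021^3}^*.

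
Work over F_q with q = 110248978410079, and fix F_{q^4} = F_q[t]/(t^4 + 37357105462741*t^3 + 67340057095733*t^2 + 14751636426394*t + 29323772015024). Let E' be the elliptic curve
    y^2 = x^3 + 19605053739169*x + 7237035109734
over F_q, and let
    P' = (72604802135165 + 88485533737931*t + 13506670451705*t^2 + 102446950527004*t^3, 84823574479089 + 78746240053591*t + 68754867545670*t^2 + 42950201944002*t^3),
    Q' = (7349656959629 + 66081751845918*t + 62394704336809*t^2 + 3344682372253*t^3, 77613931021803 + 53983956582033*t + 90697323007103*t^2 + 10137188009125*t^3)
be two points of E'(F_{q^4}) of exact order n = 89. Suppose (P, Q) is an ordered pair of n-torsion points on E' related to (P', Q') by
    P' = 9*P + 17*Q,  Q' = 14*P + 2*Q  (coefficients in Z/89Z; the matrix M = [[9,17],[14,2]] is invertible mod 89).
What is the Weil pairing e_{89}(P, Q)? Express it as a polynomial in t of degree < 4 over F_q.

101156513868222 + 101557756165372*t + 41222878068745*t^2 + 96314527953009*t^3

e_{89} is bilinear + alternating on E[89], so e_{89}(9*P + 17*Q, 14*P + 2*Q) = e_{89}(P,Q)^(9*2-17*14).
9*2 - 17*14 = -220; reduced mod 89: det = 47, inverse 36.
7-bit Miller (1011001) on E'/F_{110248978410079} with a'=19605053739169, b'=7237035109734: accumulate tangent/chord ratios at Q'+S and P'+S'.
Miller gives e_{89}(P',Q') = 31264774340824 + 69892198735368*t + 94097224623152*t^2 + 57447662444219*t^3 in F_{110248978410079^4}.
Thus e_{89}(P,Q) = 101156513868222 + 101557756165372*t + 41222878068745*t^2 + 96314527953009*t^3.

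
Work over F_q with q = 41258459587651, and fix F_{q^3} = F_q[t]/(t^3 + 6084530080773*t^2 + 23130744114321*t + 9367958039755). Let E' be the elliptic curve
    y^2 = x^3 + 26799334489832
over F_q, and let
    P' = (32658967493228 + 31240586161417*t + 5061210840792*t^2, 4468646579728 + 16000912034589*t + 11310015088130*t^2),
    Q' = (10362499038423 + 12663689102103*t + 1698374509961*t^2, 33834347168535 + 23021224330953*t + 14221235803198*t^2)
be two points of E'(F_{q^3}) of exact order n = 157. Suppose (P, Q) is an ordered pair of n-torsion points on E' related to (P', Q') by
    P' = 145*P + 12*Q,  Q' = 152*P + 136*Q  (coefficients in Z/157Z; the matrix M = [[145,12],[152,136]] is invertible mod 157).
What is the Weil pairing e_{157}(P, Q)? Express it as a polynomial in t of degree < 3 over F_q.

17685466855180 + 32657542599086*t + 4459548233520*t^2

e_{157}(aP+bQ,cP+dQ) = e_{157}(P,Q)^(ad-bc); with (a,b,c,d)=(145,12,152,136) this gives the det-157 law.
Inverting 155 mod 157: 78. Thus e_{157}(P,Q) = e(P',Q')^{78}.
Run Miller on y^2=x^3+26799334489832 over F_{41258459587651}: ladder 10011101 (8 bits); e = f_P(D_Q)/f_Q(D_P).
Result: e(P',Q') = 13904851927853 + 23484059624696*t + 28680911730718*t^2.
Hence e(P,Q) = 17685466855180 + 32657542599086*t + 4459548233520*t^2 in F_{41258459587651^3}^*.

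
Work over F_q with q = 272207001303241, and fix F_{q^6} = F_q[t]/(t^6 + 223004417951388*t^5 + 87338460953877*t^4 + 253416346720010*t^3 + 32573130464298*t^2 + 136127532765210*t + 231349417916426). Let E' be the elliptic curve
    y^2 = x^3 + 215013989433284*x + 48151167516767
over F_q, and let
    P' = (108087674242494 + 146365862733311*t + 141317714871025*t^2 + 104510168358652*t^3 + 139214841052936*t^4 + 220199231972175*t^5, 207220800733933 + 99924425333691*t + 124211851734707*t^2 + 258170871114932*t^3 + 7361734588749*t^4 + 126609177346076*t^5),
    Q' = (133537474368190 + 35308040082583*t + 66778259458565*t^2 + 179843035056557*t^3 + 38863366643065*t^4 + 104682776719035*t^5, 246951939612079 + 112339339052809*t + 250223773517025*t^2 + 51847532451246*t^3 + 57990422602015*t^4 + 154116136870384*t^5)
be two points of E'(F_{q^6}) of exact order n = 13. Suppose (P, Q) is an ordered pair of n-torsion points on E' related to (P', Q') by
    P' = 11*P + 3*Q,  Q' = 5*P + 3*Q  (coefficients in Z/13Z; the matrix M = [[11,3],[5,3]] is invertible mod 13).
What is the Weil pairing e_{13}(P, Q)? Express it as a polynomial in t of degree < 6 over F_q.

68580095568086 + 175325809184667*t + 255872781199227*t^2 + 221928295401469*t^3 + 220891648301770*t^4 + 124881189830381*t^5

Alternating bilinearity on E[13] (values in mu_{13} in F_{272207001303241^6}) gives e(P',Q') = e(P,Q)^det(M).
det(M) mod 13 = 5; its inverse in (Z/13)^* is 8 (check: 5*8 mod 13 = 1).
n = 13 = (1101)_2 (4 bits, wt 3); accumulate f_{13,P'}(Q'+S)/f_{13,P'}(S) along the 3-step ladder.
Miller gives e_{13}(P',Q') = 235036377021460 + 180705473895608*t + 168461971560968*t^2 + 201762433502608*t^3 + 156757150075706*t^4 + 41795530513970*t^5 in F_{272207001303241^6}.
e_{13}(P,Q) = (235036377021460 + 180705473895608*t + 168461971560968*t^2 + 201762433502608*t^3 + 156757150075706*t^4 + 41795530513970*t^5)^{8} = 68580095568086 + 175325809184667*t + 255872781199227*t^2 + 221928295401469*t^3 + 220891648301770*t^4 + 124881189830381*t^5.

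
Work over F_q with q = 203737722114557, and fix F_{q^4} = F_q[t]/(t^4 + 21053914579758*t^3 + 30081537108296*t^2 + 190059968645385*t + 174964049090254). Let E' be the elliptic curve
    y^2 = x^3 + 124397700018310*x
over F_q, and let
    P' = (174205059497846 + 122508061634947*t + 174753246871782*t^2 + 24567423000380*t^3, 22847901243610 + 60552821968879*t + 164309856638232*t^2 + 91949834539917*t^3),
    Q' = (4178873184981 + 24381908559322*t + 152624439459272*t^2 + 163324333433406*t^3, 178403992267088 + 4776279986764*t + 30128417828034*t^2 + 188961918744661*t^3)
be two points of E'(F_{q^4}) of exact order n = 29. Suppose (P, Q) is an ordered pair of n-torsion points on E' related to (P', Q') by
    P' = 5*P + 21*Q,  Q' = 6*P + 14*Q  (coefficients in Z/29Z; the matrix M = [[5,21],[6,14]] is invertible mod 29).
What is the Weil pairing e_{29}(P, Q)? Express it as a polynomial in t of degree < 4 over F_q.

84683951585081 + 180577525826306*t + 112603149170378*t^2 + 90607647894400*t^3

Under M = [[5,21],[6,14]] in GL_2(Z/29), e_{29}(P',Q') = e_{29}(P,Q)^(5*14-21*6 mod 29).
Inverting 2 mod 29: 15. Thus e_{29}(P,Q) = e(P',Q')^{15}.
Miller loop for e_{29} over F_{203737722114557^4}: bits of 29 = 11101; 4 double steps + 3 add steps, l/v at each.
e_{29}(P',Q') = 190262946295211 + 161104970220668*t + 162281249617799*t^2 + 124225823784549*t^3.
Hence e(P,Q) = 84683951585081 + 180577525826306*t + 112603149170378*t^2 + 90607647894400*t^3 in F_{203737722114557^4}^*.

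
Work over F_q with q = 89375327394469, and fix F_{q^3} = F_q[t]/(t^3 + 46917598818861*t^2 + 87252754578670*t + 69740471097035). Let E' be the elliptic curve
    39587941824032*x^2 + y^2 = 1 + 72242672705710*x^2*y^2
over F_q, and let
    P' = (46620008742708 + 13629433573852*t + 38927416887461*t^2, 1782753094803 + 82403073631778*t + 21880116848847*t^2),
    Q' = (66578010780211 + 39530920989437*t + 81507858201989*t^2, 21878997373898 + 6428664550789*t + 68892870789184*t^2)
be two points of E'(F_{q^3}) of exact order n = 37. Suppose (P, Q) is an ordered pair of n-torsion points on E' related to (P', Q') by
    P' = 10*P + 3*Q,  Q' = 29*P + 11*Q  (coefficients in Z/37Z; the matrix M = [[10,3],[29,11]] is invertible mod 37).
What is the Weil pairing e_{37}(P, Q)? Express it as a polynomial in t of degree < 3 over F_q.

16285774613087 + 42684876436600*t + 50547216564192*t^2

Under M = [[10,3],[29,11]] in GL_2(Z/37), e_{37}(P',Q') = e_{37}(P,Q)^(10*11-3*29 mod 37).
10*11 - 3*29 = 23; reduced mod 37: det = 23, inverse 29.
Map (x,y)_Ed via u=(1+y)/(1-y), v=(1+y)/((1-y)x) to Montgomery A=19537744776631,B=75064849863393; then to (a',b')=(30580813543356,47575379706579).
Run Miller on y^2=x^3+30580813543356*x+47575379706579 over F_{89375327394469}: ladder 100101 (6 bits); e = f_P(D_Q)/f_Q(D_P).
So e_{37}(P',Q') = 1330428146787 + 61673467832793*t + 62235087963954*t^2.
Finally e_{37}(P,Q) = 16285774613087 + 42684876436600*t + 50547216564192*t^2.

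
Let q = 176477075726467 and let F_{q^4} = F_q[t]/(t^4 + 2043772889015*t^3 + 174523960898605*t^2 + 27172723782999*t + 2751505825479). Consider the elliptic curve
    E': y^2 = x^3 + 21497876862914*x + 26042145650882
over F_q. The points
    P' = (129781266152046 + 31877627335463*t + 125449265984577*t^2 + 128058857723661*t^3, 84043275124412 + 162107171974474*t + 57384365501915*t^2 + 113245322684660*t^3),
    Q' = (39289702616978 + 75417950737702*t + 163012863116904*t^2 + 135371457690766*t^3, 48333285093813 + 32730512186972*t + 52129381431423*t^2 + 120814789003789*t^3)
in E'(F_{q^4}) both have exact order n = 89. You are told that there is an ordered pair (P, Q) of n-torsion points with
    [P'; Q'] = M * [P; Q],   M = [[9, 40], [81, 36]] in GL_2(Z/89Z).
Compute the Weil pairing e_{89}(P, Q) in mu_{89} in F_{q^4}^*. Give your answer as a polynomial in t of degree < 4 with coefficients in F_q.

135405603735594 + 69561164723876*t + 27788782799471*t^2 + 175564548439731*t^3

Under M = [[9,40],[81,36]] in GL_2(Z/89), e_{89}(P',Q') = e_{89}(P,Q)^(9*36-40*81 mod 89).
9*36 - 40*81 = -2916; reduced mod 89: det = 21, inverse 17.
Run Miller on y^2=x^3+21497876862914*x+26042145650882 over F_{176477075726467}: ladder 1011001 (7 bits); e = f_P(D_Q)/f_Q(D_P).
f_P(D_Q)/f_Q(D_P) = 75986711601513 + 137033436516816*t + 3744275064194*t^2 + 40185028713981*t^3.
e_{89}(P,Q) = (75986711601513 + 137033436516816*t + 3744275064194*t^2 + 40185028713981*t^3)^{17} = 135405603735594 + 69561164723876*t + 27788782799471*t^2 + 175564548439731*t^3.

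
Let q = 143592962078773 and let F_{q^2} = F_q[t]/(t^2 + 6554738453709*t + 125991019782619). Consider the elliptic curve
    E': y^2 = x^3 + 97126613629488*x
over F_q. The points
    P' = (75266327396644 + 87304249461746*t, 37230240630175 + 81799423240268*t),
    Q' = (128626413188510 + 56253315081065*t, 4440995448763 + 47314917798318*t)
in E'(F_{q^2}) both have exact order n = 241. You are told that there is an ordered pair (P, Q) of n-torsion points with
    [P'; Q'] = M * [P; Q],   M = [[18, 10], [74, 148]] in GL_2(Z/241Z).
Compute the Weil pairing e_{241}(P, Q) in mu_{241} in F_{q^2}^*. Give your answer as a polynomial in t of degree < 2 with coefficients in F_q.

Alternating bilinearity on E[241] (values in mu_{241} in F_{143592962078773^2}) gives e(P',Q') = e(P,Q)^det(M).
det(M) mod 241 = 237; its inverse in (Z/241)^* is 60 (check: 237*60 mod 241 = 1).
Double-and-add over 11110001: 8-1 doublings, 5-1 additions; each step l_{T,T}/v_{2T} or l_{T,P'}/v at Q'+S for random S.
f_P(D_Q)/f_Q(D_P) = 12076534660425 + 98839546333480*t.
(12076534660425 + 98839546333480*t)^{60} mod (143592962078773,f) = 113996189558400 + 64210282863056*t.

113996189558400 + 64210282863056*t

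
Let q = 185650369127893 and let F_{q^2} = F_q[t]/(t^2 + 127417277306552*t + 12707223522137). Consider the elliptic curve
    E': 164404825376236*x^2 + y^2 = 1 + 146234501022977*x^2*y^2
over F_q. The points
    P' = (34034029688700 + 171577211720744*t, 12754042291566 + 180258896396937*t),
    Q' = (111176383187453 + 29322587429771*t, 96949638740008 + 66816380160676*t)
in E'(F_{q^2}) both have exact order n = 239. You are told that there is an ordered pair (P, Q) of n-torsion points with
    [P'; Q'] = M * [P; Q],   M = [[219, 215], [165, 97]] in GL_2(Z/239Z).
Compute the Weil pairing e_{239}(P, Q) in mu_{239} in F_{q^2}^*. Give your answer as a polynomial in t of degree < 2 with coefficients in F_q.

Under M = [[219,215],[165,97]] in GL_2(Z/239), e_{239}(P',Q') = e_{239}(P,Q)^(219*97-215*165 mod 239).
So e_{239}(P,Q) = e_{239}(P',Q')^{135}, since 108*135 = 1 mod 239.
Map (x,y)_Ed via u=(1+y)/(1-y), v=(1+y)/((1-y)x) to Montgomery A=10191029545416,B=101963578374749; then to (a',b')=(82537815695502,96750113546581).
8-bit Miller (11101111) on E'/F_{185650369127893} with a'=82537815695502, b'=96750113546581: accumulate tangent/chord ratios at Q'+S and P'+S'.
e_{239}(P',Q') = 32763071675982 + 140452553883603*t.
Finally e_{239}(P,Q) = 37544497439405 + 149773532571819*t.

37544497439405 + 149773532571819*t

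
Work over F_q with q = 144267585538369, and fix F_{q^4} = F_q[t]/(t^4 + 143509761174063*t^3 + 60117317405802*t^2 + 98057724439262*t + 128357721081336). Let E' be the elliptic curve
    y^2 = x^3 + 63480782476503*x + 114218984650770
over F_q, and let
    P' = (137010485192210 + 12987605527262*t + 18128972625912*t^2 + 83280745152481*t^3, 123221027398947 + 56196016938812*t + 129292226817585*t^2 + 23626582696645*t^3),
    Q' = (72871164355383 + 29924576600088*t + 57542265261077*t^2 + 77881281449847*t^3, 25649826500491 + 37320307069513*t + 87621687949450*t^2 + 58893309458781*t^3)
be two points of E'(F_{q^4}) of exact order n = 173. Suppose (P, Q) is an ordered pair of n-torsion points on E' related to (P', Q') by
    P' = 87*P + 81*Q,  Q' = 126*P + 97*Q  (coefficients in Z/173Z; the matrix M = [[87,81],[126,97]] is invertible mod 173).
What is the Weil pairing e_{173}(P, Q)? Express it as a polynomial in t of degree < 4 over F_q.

Since e_{173}(P,P)=e_{173}(Q,Q)=1 and e_{173}(Q,P)=e_{173}(P,Q)^{-1}, expanding e_{173}(87*P + 81*Q,126*P + 97*Q) leaves e(P,Q)^det(M).
Inverting 136 mod 173: 14. Thus e_{173}(P,Q) = e(P',Q')^{14}.
Build f_{173,P'} and f_{173,Q'} via the 8-bit ladder of 173=10101101_2; evaluate at shifted divisors; quotient in F_{144267585538369^4}.
f_P(D_Q)/f_Q(D_P) = 68299689510705 + 87022827683451*t + 55780517279572*t^2 + 129576612405760*t^3.
Raise to 14: e(P,Q) = 7035441545684 + 137504709930344*t + 100584086059114*t^2 + 104278598279194*t^3 in mu_{173}.

7035441545684 + 137504709930344*t + 100584086059114*t^2 + 104278598279194*t^3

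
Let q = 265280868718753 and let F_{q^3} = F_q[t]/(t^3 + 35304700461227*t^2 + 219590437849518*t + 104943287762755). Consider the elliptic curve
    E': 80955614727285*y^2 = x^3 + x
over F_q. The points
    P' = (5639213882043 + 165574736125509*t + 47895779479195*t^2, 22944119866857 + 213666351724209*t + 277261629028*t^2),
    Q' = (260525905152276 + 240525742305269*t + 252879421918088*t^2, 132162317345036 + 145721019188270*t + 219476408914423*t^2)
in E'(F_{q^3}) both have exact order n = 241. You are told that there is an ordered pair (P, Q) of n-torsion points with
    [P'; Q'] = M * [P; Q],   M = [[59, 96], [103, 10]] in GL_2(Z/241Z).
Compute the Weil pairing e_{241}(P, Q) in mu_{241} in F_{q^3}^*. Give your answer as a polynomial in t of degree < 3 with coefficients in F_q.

e_{241}(aP+bQ,cP+dQ) = e_{241}(P,Q)^(ad-bc); with (a,b,c,d)=(59,96,103,10) this gives the det-241 law.
det M = 59*10 - 96*103 = -9298 = 101 (mod 241); 101^{-1} = 105 (mod 241).
Set x_W=2954919114553*u, y_W=2954919114553*v; then E': y_W^2=x_W^3+78227797656695*x_W.
Miller loop for e_{241} over F_{265280868718753^3}: bits of 241 = 11110001; 7 double steps + 4 add steps, l/v at each.
Result: e(P',Q') = 100957914995047 + 211456046127852*t + 223493327699994*t^2.
Hence e(P,Q) = 32042132321982 + 57778112405944*t + 209062343170950*t^2 in F_{265280868718753^3}^*.

32042132321982 + 57778112405944*t + 209062343170950*t^2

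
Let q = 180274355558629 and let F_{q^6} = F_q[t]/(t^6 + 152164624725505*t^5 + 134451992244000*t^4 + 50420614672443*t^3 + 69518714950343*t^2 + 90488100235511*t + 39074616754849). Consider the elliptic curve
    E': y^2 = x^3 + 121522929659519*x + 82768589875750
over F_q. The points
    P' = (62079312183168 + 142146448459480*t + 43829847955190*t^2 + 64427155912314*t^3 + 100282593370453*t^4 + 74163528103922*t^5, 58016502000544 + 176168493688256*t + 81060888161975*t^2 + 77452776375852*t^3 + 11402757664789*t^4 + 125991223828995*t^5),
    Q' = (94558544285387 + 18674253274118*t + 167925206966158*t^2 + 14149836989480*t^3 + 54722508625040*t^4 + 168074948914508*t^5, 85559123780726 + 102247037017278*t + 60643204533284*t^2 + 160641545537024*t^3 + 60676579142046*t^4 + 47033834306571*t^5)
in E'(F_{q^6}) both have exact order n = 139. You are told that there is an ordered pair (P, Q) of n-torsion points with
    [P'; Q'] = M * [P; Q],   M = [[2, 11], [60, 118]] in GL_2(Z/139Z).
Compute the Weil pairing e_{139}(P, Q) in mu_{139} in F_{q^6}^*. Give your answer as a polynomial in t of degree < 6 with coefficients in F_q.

99806639329731 + 73917364746523*t + 45129900746877*t^2 + 51255131296354*t^3 + 96108294873493*t^4 + 113476154468372*t^5

Under M = [[2,11],[60,118]] in GL_2(Z/139), e_{139}(P',Q') = e_{139}(P,Q)^(2*118-11*60 mod 139).
det(M) mod 139 = 132; its inverse in (Z/139)^* is 119 (check: 132*119 mod 139 = 1).
n = 139 = (10001011)_2 (8 bits, wt 4); accumulate f_{139,P'}(Q'+S)/f_{139,P'}(S) along the 7-step ladder.
The quotient is 31837099547133 + 22598021355240*t + 77926925008165*t^2 + 73066298924539*t^3 + 26933028770126*t^4 + 55540736555492*t^5.
(31837099547133 + 22598021355240*t + 77926925008165*t^2 + 73066298924539*t^3 + 26933028770126*t^4 + 55540736555492*t^5)^{119} mod (180274355558629,f) = 99806639329731 + 73917364746523*t + 45129900746877*t^2 + 51255131296354*t^3 + 96108294873493*t^4 + 113476154468372*t^5.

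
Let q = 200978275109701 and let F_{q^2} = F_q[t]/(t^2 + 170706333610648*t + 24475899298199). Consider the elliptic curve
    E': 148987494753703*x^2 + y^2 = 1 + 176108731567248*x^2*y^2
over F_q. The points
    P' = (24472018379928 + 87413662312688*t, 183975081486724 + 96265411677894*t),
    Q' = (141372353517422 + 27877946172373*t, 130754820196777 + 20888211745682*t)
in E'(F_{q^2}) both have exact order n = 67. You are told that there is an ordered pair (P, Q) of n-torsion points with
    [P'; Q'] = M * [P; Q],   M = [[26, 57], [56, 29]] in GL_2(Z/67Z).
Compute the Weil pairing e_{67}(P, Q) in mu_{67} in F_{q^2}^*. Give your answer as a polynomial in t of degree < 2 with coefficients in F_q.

e_{67} is bilinear + alternating on E[67], so e_{67}(26*P + 57*Q, 56*P + 29*Q) = e_{67}(P,Q)^(26*29-57*56).
det(M) mod 67 = 41; its inverse in (Z/67)^* is 18 (check: 41*18 mod 67 = 1).
Map (x,y)_Ed via u=(1+y)/(1-y), v=(1+y)/((1-y)x) to Montgomery A=53638916302155,B=168551026403757; then to (a',b')=(79966093213557,169000830044483).
Build f_{67,P'} and f_{67,Q'} via the 7-bit ladder of 67=1000011_2; evaluate at shifted divisors; quotient in F_{200978275109701^2}.
Result: e(P',Q') = 173463621801460 + 29323981083444*t.
e_{67}(P,Q) = (173463621801460 + 29323981083444*t)^{18} = 34085115346882 + 69976978959261*t.

34085115346882 + 69976978959261*t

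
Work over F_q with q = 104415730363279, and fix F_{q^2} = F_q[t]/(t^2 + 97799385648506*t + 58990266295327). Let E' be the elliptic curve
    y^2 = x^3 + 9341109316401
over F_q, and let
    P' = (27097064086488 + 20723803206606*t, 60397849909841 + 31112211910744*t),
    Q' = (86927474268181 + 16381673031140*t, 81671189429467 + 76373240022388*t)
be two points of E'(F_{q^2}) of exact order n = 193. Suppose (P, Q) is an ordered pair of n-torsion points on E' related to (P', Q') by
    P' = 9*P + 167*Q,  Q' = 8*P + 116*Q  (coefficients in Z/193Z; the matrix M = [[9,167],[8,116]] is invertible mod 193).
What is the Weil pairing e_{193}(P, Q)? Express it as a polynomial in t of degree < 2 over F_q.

e_{193} is bilinear + alternating on E[193], so e_{193}(9*P + 167*Q, 8*P + 116*Q) = e_{193}(P,Q)^(9*116-167*8).
9*116 - 167*8 = -292; reduced mod 193: det = 94, inverse 154.
Run Miller on y^2=x^3+9341109316401 over F_{104415730363279}: ladder 11000001 (8 bits); e = f_P(D_Q)/f_Q(D_P).
Miller gives e_{193}(P',Q') = 5774296294938 + 46347955070330*t in F_{104415730363279^2}.
Hence e(P,Q) = 10651455573285 + 84627374524198*t in F_{104415730363279^2}^*.

10651455573285 + 84627374524198*t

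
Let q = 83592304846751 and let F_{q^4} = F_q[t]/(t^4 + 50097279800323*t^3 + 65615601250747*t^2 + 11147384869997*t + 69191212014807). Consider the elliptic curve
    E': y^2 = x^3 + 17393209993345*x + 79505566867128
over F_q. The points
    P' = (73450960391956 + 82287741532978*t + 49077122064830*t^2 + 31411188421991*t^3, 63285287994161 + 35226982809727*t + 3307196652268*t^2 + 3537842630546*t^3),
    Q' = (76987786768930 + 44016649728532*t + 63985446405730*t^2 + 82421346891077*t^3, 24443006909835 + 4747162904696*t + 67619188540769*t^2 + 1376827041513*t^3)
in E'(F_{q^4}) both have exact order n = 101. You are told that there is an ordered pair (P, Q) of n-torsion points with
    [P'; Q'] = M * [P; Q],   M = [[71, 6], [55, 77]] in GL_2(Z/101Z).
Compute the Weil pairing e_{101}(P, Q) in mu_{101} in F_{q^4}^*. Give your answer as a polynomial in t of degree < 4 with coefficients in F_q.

16448512243314 + 60192914396159*t + 458588812592*t^2 + 61266074038199*t^3

e_{101}(aP+bQ,cP+dQ) = e_{101}(P,Q)^(ad-bc); with (a,b,c,d)=(71,6,55,77) this gives the det-101 law.
So e_{101}(P,Q) = e_{101}(P',Q')^{36}, since 87*36 = 1 mod 101.
Build f_{101,P'} and f_{101,Q'} via the 7-bit ladder of 101=1100101_2; evaluate at shifted divisors; quotient in F_{83592304846751^4}.
e_{101}(P',Q') = 12296222471304 + 12876649543893*t + 17707280590152*t^2 + 3593780482276*t^3.
(12296222471304 + 12876649543893*t + 17707280590152*t^2 + 3593780482276*t^3)^{36} mod (83592304846751,f) = 16448512243314 + 60192914396159*t + 458588812592*t^2 + 61266074038199*t^3.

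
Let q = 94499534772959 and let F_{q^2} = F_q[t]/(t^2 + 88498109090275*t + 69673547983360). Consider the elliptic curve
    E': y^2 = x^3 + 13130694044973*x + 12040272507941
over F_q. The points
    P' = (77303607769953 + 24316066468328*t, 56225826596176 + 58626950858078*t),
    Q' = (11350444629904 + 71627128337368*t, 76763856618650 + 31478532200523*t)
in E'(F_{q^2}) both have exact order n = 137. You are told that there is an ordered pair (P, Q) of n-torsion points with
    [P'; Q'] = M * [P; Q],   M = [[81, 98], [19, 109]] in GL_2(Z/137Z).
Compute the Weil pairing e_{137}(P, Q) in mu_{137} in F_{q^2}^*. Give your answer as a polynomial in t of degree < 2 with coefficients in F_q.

Under M = [[81,98],[19,109]] in GL_2(Z/137), e_{137}(P',Q') = e_{137}(P,Q)^(81*109-98*19 mod 137).
So e_{137}(P,Q) = e_{137}(P',Q')^{89}, since 117*89 = 1 mod 137.
8-bit Miller (10001001) on E'/F_{94499534772959} with a'=13130694044973, b'=12040272507941: accumulate tangent/chord ratios at Q'+S and P'+S'.
f_P(D_Q)/f_Q(D_P) = 35334452772232 + 21930447009605*t.
e_{137}(P,Q) = (35334452772232 + 21930447009605*t)^{89} = 41716267794538 + 12025113395487*t.

41716267794538 + 12025113395487*t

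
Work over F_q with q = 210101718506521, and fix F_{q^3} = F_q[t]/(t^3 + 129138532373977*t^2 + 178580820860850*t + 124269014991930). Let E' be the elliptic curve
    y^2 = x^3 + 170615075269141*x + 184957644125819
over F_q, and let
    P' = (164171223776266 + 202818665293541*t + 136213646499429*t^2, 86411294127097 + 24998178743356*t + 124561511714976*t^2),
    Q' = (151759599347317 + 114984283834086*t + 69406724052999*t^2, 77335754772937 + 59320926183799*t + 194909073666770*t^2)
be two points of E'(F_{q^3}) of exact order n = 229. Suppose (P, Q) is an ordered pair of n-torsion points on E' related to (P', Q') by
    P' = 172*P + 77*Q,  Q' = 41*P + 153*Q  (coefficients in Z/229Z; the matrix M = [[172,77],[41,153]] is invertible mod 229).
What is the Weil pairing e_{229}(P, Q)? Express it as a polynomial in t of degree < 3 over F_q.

79203477315206 + 32933370329698*t + 177390314964799*t^2

Since e_{229}(P,P)=e_{229}(Q,Q)=1 and e_{229}(Q,P)=e_{229}(P,Q)^{-1}, expanding e_{229}(172*P + 77*Q,41*P + 153*Q) leaves e(P,Q)^det(M).
det M = 172*153 - 77*41 = 23159 = 30 (mod 229); 30^{-1} = 84 (mod 229).
8-bit Miller (11100101) on E'/F_{210101718506521} with a'=170615075269141, b'=184957644125819: accumulate tangent/chord ratios at Q'+S and P'+S'.
f_P(D_Q)/f_Q(D_P) = 142911211310741 + 26629807147004*t + 81253882502757*t^2.
(142911211310741 + 26629807147004*t + 81253882502757*t^2)^{84} mod (210101718506521,f) = 79203477315206 + 32933370329698*t + 177390314964799*t^2.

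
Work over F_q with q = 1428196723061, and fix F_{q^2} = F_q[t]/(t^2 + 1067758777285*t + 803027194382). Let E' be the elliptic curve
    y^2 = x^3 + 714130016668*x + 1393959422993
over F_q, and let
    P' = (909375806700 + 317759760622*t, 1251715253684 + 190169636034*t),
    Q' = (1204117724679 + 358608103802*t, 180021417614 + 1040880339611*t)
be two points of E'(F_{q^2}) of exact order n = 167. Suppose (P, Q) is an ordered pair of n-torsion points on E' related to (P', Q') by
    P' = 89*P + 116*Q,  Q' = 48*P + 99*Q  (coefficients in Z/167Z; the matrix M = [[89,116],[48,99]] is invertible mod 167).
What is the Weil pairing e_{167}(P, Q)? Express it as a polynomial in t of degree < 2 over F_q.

Under M = [[89,116],[48,99]] in GL_2(Z/167), e_{167}(P',Q') = e_{167}(P,Q)^(89*99-116*48 mod 167).
89*99 - 116*48 = 3243; reduced mod 167: det = 70, inverse 136.
Run Miller on y^2=x^3+714130016668*x+1393959422993 over F_{1428196723061}: ladder 10100111 (8 bits); e = f_P(D_Q)/f_Q(D_P).
Result: e(P',Q') = 451816198112 + 1218999716758*t.
Raise to 136: e(P,Q) = 347186489677 + 409785711713*t in mu_{167}.

347186489677 + 409785711713*t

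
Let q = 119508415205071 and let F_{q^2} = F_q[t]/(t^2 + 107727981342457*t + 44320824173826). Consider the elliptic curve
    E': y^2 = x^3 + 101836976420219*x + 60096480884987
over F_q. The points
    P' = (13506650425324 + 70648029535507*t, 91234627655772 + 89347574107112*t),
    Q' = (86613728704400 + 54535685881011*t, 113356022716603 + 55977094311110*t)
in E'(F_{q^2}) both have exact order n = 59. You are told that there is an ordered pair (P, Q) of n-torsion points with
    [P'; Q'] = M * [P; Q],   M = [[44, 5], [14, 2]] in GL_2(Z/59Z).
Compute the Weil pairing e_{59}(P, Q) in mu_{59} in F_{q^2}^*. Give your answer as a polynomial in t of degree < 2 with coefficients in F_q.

Under M = [[44,5],[14,2]] in GL_2(Z/59), e_{59}(P',Q') = e_{59}(P,Q)^(44*2-5*14 mod 59).
44*2 - 5*14 = 18; reduced mod 59: det = 18, inverse 23.
Build f_{59,P'} and f_{59,Q'} via the 6-bit ladder of 59=111011_2; evaluate at shifted divisors; quotient in F_{119508415205071^2}.
Miller gives e_{59}(P',Q') = 15492241271692 + 81530061870392*t in F_{119508415205071^2}.
(15492241271692 + 81530061870392*t)^{23} mod (119508415205071,f) = 111050858357773 + 23698531098*t.

111050858357773 + 23698531098*t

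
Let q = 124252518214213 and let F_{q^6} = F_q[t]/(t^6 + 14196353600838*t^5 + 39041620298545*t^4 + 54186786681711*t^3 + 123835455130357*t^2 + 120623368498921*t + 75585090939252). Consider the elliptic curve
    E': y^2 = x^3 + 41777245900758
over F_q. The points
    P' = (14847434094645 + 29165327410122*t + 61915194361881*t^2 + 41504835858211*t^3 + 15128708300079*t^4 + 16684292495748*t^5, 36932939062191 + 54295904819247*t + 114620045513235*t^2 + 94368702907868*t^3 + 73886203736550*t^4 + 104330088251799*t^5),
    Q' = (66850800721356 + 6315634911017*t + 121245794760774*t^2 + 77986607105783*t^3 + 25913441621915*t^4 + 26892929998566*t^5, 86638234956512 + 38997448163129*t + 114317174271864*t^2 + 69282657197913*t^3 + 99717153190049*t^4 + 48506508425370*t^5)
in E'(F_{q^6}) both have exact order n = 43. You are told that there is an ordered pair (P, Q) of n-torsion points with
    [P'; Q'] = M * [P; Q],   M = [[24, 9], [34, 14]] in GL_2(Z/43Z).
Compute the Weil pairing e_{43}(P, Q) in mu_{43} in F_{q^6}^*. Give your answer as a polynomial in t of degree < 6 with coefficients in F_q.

50963402102680 + 109200203227575*t + 53407450553884*t^2 + 63321956653176*t^3 + 123136106152882*t^4 + 16122778889310*t^5

Under M = [[24,9],[34,14]] in GL_2(Z/43), e_{43}(P',Q') = e_{43}(P,Q)^(24*14-9*34 mod 43).
Hence e(P,Q) = e(P',Q')^{33} where 33 = 30^{-1} mod 43.
Run Miller on y^2=x^3+41777245900758 over F_{124252518214213}: ladder 101011 (6 bits); e = f_P(D_Q)/f_Q(D_P).
f_P(D_Q)/f_Q(D_P) = 43383966810642 + 75382180733328*t + 61733515840757*t^2 + 45190509862161*t^3 + 37348705984494*t^4 + 111327607635105*t^5.
(43383966810642 + 75382180733328*t + 61733515840757*t^2 + 45190509862161*t^3 + 37348705984494*t^4 + 111327607635105*t^5)^{33} mod (124252518214213,f) = 50963402102680 + 109200203227575*t + 53407450553884*t^2 + 63321956653176*t^3 + 123136106152882*t^4 + 16122778889310*t^5.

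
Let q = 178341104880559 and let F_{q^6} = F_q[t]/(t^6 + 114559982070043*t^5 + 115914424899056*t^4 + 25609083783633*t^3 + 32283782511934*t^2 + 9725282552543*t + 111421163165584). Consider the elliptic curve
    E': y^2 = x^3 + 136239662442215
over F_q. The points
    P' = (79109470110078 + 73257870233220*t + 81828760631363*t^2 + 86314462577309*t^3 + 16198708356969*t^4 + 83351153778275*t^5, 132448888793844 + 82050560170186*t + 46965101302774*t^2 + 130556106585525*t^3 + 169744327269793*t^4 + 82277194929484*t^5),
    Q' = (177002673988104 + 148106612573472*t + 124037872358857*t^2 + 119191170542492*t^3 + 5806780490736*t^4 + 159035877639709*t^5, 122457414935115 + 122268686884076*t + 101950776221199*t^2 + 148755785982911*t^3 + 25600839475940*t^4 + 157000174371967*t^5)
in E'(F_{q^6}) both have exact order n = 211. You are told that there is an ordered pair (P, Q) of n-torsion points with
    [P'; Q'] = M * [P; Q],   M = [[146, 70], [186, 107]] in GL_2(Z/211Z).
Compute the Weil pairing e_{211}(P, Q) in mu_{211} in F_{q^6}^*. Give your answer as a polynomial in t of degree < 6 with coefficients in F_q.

67886936155043 + 148685481910837*t + 145919452117473*t^2 + 114460004418757*t^3 + 16944166540063*t^4 + 11031669687337*t^5

e_{211} is bilinear + alternating on E[211], so e_{211}(146*P + 70*Q, 186*P + 107*Q) = e_{211}(P,Q)^(146*107-70*186).
Hence e(P,Q) = e(P',Q')^{208} where 208 = 70^{-1} mod 211.
Build f_{211,P'} and f_{211,Q'} via the 8-bit ladder of 211=11010011_2; evaluate at shifted divisors; quotient in F_{178341104880559^6}.
The quotient is 165647195413566 + 130468722323252*t + 91020404070090*t^2 + 59308414538569*t^3 + 216898262628*t^4 + 143350724936544*t^5.
Raise to 208: e(P,Q) = 67886936155043 + 148685481910837*t + 145919452117473*t^2 + 114460004418757*t^3 + 16944166540063*t^4 + 11031669687337*t^5 in mu_{211}.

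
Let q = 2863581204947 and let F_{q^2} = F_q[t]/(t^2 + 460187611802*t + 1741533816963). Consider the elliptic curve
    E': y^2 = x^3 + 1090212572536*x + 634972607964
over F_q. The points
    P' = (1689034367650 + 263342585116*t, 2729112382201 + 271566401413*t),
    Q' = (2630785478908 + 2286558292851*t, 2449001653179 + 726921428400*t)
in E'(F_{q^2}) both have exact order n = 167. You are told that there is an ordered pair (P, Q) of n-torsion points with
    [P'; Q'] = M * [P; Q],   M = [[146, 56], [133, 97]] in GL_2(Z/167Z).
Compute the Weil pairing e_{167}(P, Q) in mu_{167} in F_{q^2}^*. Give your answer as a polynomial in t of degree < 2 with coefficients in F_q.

Since e_{167}(P,P)=e_{167}(Q,Q)=1 and e_{167}(Q,P)=e_{167}(P,Q)^{-1}, expanding e_{167}(146*P + 56*Q,133*P + 97*Q) leaves e(P,Q)^det(M).
Hence e(P,Q) = e(P',Q')^{113} where 113 = 34^{-1} mod 167.
8-bit Miller (10100111) on E'/F_{2863581204947} with a'=1090212572536, b'=634972607964: accumulate tangent/chord ratios at Q'+S and P'+S'.
The quotient is 2526675533165 + 1103695942990*t.
Raise to 113: e(P,Q) = 2855170641660 + 2060823090206*t in mu_{167}.

2855170641660 + 2060823090206*t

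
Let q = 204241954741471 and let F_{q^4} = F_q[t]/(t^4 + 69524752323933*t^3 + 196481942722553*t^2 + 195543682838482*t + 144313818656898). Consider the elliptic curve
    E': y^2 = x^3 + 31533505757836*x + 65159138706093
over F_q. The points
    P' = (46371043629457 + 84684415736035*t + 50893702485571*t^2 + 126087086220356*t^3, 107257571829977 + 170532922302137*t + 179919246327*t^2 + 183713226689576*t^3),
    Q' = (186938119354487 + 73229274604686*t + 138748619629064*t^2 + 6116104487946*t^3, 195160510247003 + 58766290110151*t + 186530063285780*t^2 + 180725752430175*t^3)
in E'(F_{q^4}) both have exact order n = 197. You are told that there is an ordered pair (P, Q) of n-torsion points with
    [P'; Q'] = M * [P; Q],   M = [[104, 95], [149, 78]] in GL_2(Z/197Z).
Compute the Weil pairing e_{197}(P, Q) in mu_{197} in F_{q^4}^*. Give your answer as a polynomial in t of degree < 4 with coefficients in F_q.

95943564317192 + 26627117061412*t + 83091152267369*t^2 + 53943351265964*t^3

Alternating bilinearity on E[197] (values in mu_{197} in F_{204241954741471^4}) gives e(P',Q') = e(P,Q)^det(M).
104*78 - 95*149 = -6043; reduced mod 197: det = 64, inverse 157.
Miller loop for e_{197} over F_{204241954741471^4}: bits of 197 = 11000101; 7 double steps + 3 add steps, l/v at each.
The quotient is 25747849177121 + 38299039338182*t + 140356864593713*t^2 + 148338870462997*t^3.
Raise to 157: e(P,Q) = 95943564317192 + 26627117061412*t + 83091152267369*t^2 + 53943351265964*t^3 in mu_{197}.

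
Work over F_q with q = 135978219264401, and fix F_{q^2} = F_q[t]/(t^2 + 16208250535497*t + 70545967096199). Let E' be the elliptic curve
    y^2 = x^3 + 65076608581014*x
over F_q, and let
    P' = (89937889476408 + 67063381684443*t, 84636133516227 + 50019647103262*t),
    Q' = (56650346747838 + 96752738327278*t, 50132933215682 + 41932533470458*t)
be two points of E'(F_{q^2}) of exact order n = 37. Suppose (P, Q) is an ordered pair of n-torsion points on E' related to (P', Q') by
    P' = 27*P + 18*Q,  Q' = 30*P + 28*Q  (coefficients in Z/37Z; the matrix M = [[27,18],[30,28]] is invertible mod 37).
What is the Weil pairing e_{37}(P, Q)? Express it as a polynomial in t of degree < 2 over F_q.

36239969622926 + 85070502043795*t

e_{37}(aP+bQ,cP+dQ) = e_{37}(P,Q)^(ad-bc); with (a,b,c,d)=(27,18,30,28) this gives the det-37 law.
So e_{37}(P,Q) = e_{37}(P',Q')^{6}, since 31*6 = 1 mod 37.
6-bit Miller (100101) on E'/F_{135978219264401} with a'=65076608581014, b'=0: accumulate tangent/chord ratios at Q'+S and P'+S'.
e_{37}(P',Q') = 121060087805527 + 82539957257083*t.
Hence e(P,Q) = 36239969622926 + 85070502043795*t in F_{135978219264401^2}^*.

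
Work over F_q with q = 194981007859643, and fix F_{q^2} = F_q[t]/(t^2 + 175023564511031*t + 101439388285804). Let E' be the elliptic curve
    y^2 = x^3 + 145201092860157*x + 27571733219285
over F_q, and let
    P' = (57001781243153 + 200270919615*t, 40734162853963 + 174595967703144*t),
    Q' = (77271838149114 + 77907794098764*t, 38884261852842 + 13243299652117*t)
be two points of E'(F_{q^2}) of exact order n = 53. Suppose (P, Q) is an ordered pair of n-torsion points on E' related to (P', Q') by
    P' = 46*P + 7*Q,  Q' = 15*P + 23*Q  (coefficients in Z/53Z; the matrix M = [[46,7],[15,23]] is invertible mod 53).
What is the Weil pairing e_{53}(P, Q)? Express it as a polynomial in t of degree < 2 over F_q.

25288766393484 + 181705350098940*t

e_{53}(aP+bQ,cP+dQ) = e_{53}(P,Q)^(ad-bc); with (a,b,c,d)=(46,7,15,23) this gives the det-53 law.
det M = 46*23 - 7*15 = 953 = 52 (mod 53); 52^{-1} = 52 (mod 53).
n = 53 = (110101)_2 (6 bits, wt 4); accumulate f_{53,P'}(Q'+S)/f_{53,P'}(S) along the 5-step ladder.
Miller gives e_{53}(P',Q') = 111621773007086 + 13275657760703*t in F_{194981007859643^2}.
Hence e(P,Q) = 25288766393484 + 181705350098940*t in F_{194981007859643^2}^*.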